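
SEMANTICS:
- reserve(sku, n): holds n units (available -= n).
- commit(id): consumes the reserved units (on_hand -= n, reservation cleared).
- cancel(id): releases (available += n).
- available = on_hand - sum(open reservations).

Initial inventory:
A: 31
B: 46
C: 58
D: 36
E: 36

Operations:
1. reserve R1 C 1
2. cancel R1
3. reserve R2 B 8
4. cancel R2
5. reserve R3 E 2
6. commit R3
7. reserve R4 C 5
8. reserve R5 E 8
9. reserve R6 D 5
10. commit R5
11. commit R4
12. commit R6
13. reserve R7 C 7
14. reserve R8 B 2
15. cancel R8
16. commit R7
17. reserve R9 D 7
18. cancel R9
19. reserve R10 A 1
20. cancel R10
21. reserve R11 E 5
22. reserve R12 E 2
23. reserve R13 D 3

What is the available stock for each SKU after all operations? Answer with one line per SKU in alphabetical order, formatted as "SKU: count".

Answer: A: 31
B: 46
C: 46
D: 28
E: 19

Derivation:
Step 1: reserve R1 C 1 -> on_hand[A=31 B=46 C=58 D=36 E=36] avail[A=31 B=46 C=57 D=36 E=36] open={R1}
Step 2: cancel R1 -> on_hand[A=31 B=46 C=58 D=36 E=36] avail[A=31 B=46 C=58 D=36 E=36] open={}
Step 3: reserve R2 B 8 -> on_hand[A=31 B=46 C=58 D=36 E=36] avail[A=31 B=38 C=58 D=36 E=36] open={R2}
Step 4: cancel R2 -> on_hand[A=31 B=46 C=58 D=36 E=36] avail[A=31 B=46 C=58 D=36 E=36] open={}
Step 5: reserve R3 E 2 -> on_hand[A=31 B=46 C=58 D=36 E=36] avail[A=31 B=46 C=58 D=36 E=34] open={R3}
Step 6: commit R3 -> on_hand[A=31 B=46 C=58 D=36 E=34] avail[A=31 B=46 C=58 D=36 E=34] open={}
Step 7: reserve R4 C 5 -> on_hand[A=31 B=46 C=58 D=36 E=34] avail[A=31 B=46 C=53 D=36 E=34] open={R4}
Step 8: reserve R5 E 8 -> on_hand[A=31 B=46 C=58 D=36 E=34] avail[A=31 B=46 C=53 D=36 E=26] open={R4,R5}
Step 9: reserve R6 D 5 -> on_hand[A=31 B=46 C=58 D=36 E=34] avail[A=31 B=46 C=53 D=31 E=26] open={R4,R5,R6}
Step 10: commit R5 -> on_hand[A=31 B=46 C=58 D=36 E=26] avail[A=31 B=46 C=53 D=31 E=26] open={R4,R6}
Step 11: commit R4 -> on_hand[A=31 B=46 C=53 D=36 E=26] avail[A=31 B=46 C=53 D=31 E=26] open={R6}
Step 12: commit R6 -> on_hand[A=31 B=46 C=53 D=31 E=26] avail[A=31 B=46 C=53 D=31 E=26] open={}
Step 13: reserve R7 C 7 -> on_hand[A=31 B=46 C=53 D=31 E=26] avail[A=31 B=46 C=46 D=31 E=26] open={R7}
Step 14: reserve R8 B 2 -> on_hand[A=31 B=46 C=53 D=31 E=26] avail[A=31 B=44 C=46 D=31 E=26] open={R7,R8}
Step 15: cancel R8 -> on_hand[A=31 B=46 C=53 D=31 E=26] avail[A=31 B=46 C=46 D=31 E=26] open={R7}
Step 16: commit R7 -> on_hand[A=31 B=46 C=46 D=31 E=26] avail[A=31 B=46 C=46 D=31 E=26] open={}
Step 17: reserve R9 D 7 -> on_hand[A=31 B=46 C=46 D=31 E=26] avail[A=31 B=46 C=46 D=24 E=26] open={R9}
Step 18: cancel R9 -> on_hand[A=31 B=46 C=46 D=31 E=26] avail[A=31 B=46 C=46 D=31 E=26] open={}
Step 19: reserve R10 A 1 -> on_hand[A=31 B=46 C=46 D=31 E=26] avail[A=30 B=46 C=46 D=31 E=26] open={R10}
Step 20: cancel R10 -> on_hand[A=31 B=46 C=46 D=31 E=26] avail[A=31 B=46 C=46 D=31 E=26] open={}
Step 21: reserve R11 E 5 -> on_hand[A=31 B=46 C=46 D=31 E=26] avail[A=31 B=46 C=46 D=31 E=21] open={R11}
Step 22: reserve R12 E 2 -> on_hand[A=31 B=46 C=46 D=31 E=26] avail[A=31 B=46 C=46 D=31 E=19] open={R11,R12}
Step 23: reserve R13 D 3 -> on_hand[A=31 B=46 C=46 D=31 E=26] avail[A=31 B=46 C=46 D=28 E=19] open={R11,R12,R13}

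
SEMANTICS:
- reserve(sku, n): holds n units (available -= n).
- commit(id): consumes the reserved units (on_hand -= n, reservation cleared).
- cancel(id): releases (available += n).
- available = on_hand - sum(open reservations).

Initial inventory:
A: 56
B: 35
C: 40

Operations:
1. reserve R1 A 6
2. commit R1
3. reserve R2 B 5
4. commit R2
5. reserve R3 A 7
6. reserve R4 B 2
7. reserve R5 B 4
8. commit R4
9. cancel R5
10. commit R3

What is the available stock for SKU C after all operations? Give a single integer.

Step 1: reserve R1 A 6 -> on_hand[A=56 B=35 C=40] avail[A=50 B=35 C=40] open={R1}
Step 2: commit R1 -> on_hand[A=50 B=35 C=40] avail[A=50 B=35 C=40] open={}
Step 3: reserve R2 B 5 -> on_hand[A=50 B=35 C=40] avail[A=50 B=30 C=40] open={R2}
Step 4: commit R2 -> on_hand[A=50 B=30 C=40] avail[A=50 B=30 C=40] open={}
Step 5: reserve R3 A 7 -> on_hand[A=50 B=30 C=40] avail[A=43 B=30 C=40] open={R3}
Step 6: reserve R4 B 2 -> on_hand[A=50 B=30 C=40] avail[A=43 B=28 C=40] open={R3,R4}
Step 7: reserve R5 B 4 -> on_hand[A=50 B=30 C=40] avail[A=43 B=24 C=40] open={R3,R4,R5}
Step 8: commit R4 -> on_hand[A=50 B=28 C=40] avail[A=43 B=24 C=40] open={R3,R5}
Step 9: cancel R5 -> on_hand[A=50 B=28 C=40] avail[A=43 B=28 C=40] open={R3}
Step 10: commit R3 -> on_hand[A=43 B=28 C=40] avail[A=43 B=28 C=40] open={}
Final available[C] = 40

Answer: 40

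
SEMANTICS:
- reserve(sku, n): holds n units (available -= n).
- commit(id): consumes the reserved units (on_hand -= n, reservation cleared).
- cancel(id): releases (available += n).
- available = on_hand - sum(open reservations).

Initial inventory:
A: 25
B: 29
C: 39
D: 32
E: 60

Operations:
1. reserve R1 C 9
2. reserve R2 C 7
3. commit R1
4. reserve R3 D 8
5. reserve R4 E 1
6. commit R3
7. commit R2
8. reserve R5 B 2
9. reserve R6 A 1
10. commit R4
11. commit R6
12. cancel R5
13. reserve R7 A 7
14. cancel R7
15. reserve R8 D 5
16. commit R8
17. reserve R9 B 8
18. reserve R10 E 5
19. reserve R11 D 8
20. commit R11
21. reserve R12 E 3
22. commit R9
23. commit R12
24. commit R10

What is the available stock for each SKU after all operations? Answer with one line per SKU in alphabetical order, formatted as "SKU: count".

Answer: A: 24
B: 21
C: 23
D: 11
E: 51

Derivation:
Step 1: reserve R1 C 9 -> on_hand[A=25 B=29 C=39 D=32 E=60] avail[A=25 B=29 C=30 D=32 E=60] open={R1}
Step 2: reserve R2 C 7 -> on_hand[A=25 B=29 C=39 D=32 E=60] avail[A=25 B=29 C=23 D=32 E=60] open={R1,R2}
Step 3: commit R1 -> on_hand[A=25 B=29 C=30 D=32 E=60] avail[A=25 B=29 C=23 D=32 E=60] open={R2}
Step 4: reserve R3 D 8 -> on_hand[A=25 B=29 C=30 D=32 E=60] avail[A=25 B=29 C=23 D=24 E=60] open={R2,R3}
Step 5: reserve R4 E 1 -> on_hand[A=25 B=29 C=30 D=32 E=60] avail[A=25 B=29 C=23 D=24 E=59] open={R2,R3,R4}
Step 6: commit R3 -> on_hand[A=25 B=29 C=30 D=24 E=60] avail[A=25 B=29 C=23 D=24 E=59] open={R2,R4}
Step 7: commit R2 -> on_hand[A=25 B=29 C=23 D=24 E=60] avail[A=25 B=29 C=23 D=24 E=59] open={R4}
Step 8: reserve R5 B 2 -> on_hand[A=25 B=29 C=23 D=24 E=60] avail[A=25 B=27 C=23 D=24 E=59] open={R4,R5}
Step 9: reserve R6 A 1 -> on_hand[A=25 B=29 C=23 D=24 E=60] avail[A=24 B=27 C=23 D=24 E=59] open={R4,R5,R6}
Step 10: commit R4 -> on_hand[A=25 B=29 C=23 D=24 E=59] avail[A=24 B=27 C=23 D=24 E=59] open={R5,R6}
Step 11: commit R6 -> on_hand[A=24 B=29 C=23 D=24 E=59] avail[A=24 B=27 C=23 D=24 E=59] open={R5}
Step 12: cancel R5 -> on_hand[A=24 B=29 C=23 D=24 E=59] avail[A=24 B=29 C=23 D=24 E=59] open={}
Step 13: reserve R7 A 7 -> on_hand[A=24 B=29 C=23 D=24 E=59] avail[A=17 B=29 C=23 D=24 E=59] open={R7}
Step 14: cancel R7 -> on_hand[A=24 B=29 C=23 D=24 E=59] avail[A=24 B=29 C=23 D=24 E=59] open={}
Step 15: reserve R8 D 5 -> on_hand[A=24 B=29 C=23 D=24 E=59] avail[A=24 B=29 C=23 D=19 E=59] open={R8}
Step 16: commit R8 -> on_hand[A=24 B=29 C=23 D=19 E=59] avail[A=24 B=29 C=23 D=19 E=59] open={}
Step 17: reserve R9 B 8 -> on_hand[A=24 B=29 C=23 D=19 E=59] avail[A=24 B=21 C=23 D=19 E=59] open={R9}
Step 18: reserve R10 E 5 -> on_hand[A=24 B=29 C=23 D=19 E=59] avail[A=24 B=21 C=23 D=19 E=54] open={R10,R9}
Step 19: reserve R11 D 8 -> on_hand[A=24 B=29 C=23 D=19 E=59] avail[A=24 B=21 C=23 D=11 E=54] open={R10,R11,R9}
Step 20: commit R11 -> on_hand[A=24 B=29 C=23 D=11 E=59] avail[A=24 B=21 C=23 D=11 E=54] open={R10,R9}
Step 21: reserve R12 E 3 -> on_hand[A=24 B=29 C=23 D=11 E=59] avail[A=24 B=21 C=23 D=11 E=51] open={R10,R12,R9}
Step 22: commit R9 -> on_hand[A=24 B=21 C=23 D=11 E=59] avail[A=24 B=21 C=23 D=11 E=51] open={R10,R12}
Step 23: commit R12 -> on_hand[A=24 B=21 C=23 D=11 E=56] avail[A=24 B=21 C=23 D=11 E=51] open={R10}
Step 24: commit R10 -> on_hand[A=24 B=21 C=23 D=11 E=51] avail[A=24 B=21 C=23 D=11 E=51] open={}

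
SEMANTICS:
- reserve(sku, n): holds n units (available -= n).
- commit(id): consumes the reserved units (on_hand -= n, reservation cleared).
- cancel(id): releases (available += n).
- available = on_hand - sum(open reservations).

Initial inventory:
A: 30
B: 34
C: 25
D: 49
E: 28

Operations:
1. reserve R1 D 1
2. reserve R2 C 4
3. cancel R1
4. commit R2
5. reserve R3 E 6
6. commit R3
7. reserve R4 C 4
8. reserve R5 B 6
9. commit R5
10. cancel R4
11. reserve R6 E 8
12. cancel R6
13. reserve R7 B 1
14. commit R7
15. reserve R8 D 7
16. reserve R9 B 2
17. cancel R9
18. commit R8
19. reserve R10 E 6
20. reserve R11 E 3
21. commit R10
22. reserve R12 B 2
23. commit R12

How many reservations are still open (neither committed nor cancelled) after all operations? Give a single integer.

Answer: 1

Derivation:
Step 1: reserve R1 D 1 -> on_hand[A=30 B=34 C=25 D=49 E=28] avail[A=30 B=34 C=25 D=48 E=28] open={R1}
Step 2: reserve R2 C 4 -> on_hand[A=30 B=34 C=25 D=49 E=28] avail[A=30 B=34 C=21 D=48 E=28] open={R1,R2}
Step 3: cancel R1 -> on_hand[A=30 B=34 C=25 D=49 E=28] avail[A=30 B=34 C=21 D=49 E=28] open={R2}
Step 4: commit R2 -> on_hand[A=30 B=34 C=21 D=49 E=28] avail[A=30 B=34 C=21 D=49 E=28] open={}
Step 5: reserve R3 E 6 -> on_hand[A=30 B=34 C=21 D=49 E=28] avail[A=30 B=34 C=21 D=49 E=22] open={R3}
Step 6: commit R3 -> on_hand[A=30 B=34 C=21 D=49 E=22] avail[A=30 B=34 C=21 D=49 E=22] open={}
Step 7: reserve R4 C 4 -> on_hand[A=30 B=34 C=21 D=49 E=22] avail[A=30 B=34 C=17 D=49 E=22] open={R4}
Step 8: reserve R5 B 6 -> on_hand[A=30 B=34 C=21 D=49 E=22] avail[A=30 B=28 C=17 D=49 E=22] open={R4,R5}
Step 9: commit R5 -> on_hand[A=30 B=28 C=21 D=49 E=22] avail[A=30 B=28 C=17 D=49 E=22] open={R4}
Step 10: cancel R4 -> on_hand[A=30 B=28 C=21 D=49 E=22] avail[A=30 B=28 C=21 D=49 E=22] open={}
Step 11: reserve R6 E 8 -> on_hand[A=30 B=28 C=21 D=49 E=22] avail[A=30 B=28 C=21 D=49 E=14] open={R6}
Step 12: cancel R6 -> on_hand[A=30 B=28 C=21 D=49 E=22] avail[A=30 B=28 C=21 D=49 E=22] open={}
Step 13: reserve R7 B 1 -> on_hand[A=30 B=28 C=21 D=49 E=22] avail[A=30 B=27 C=21 D=49 E=22] open={R7}
Step 14: commit R7 -> on_hand[A=30 B=27 C=21 D=49 E=22] avail[A=30 B=27 C=21 D=49 E=22] open={}
Step 15: reserve R8 D 7 -> on_hand[A=30 B=27 C=21 D=49 E=22] avail[A=30 B=27 C=21 D=42 E=22] open={R8}
Step 16: reserve R9 B 2 -> on_hand[A=30 B=27 C=21 D=49 E=22] avail[A=30 B=25 C=21 D=42 E=22] open={R8,R9}
Step 17: cancel R9 -> on_hand[A=30 B=27 C=21 D=49 E=22] avail[A=30 B=27 C=21 D=42 E=22] open={R8}
Step 18: commit R8 -> on_hand[A=30 B=27 C=21 D=42 E=22] avail[A=30 B=27 C=21 D=42 E=22] open={}
Step 19: reserve R10 E 6 -> on_hand[A=30 B=27 C=21 D=42 E=22] avail[A=30 B=27 C=21 D=42 E=16] open={R10}
Step 20: reserve R11 E 3 -> on_hand[A=30 B=27 C=21 D=42 E=22] avail[A=30 B=27 C=21 D=42 E=13] open={R10,R11}
Step 21: commit R10 -> on_hand[A=30 B=27 C=21 D=42 E=16] avail[A=30 B=27 C=21 D=42 E=13] open={R11}
Step 22: reserve R12 B 2 -> on_hand[A=30 B=27 C=21 D=42 E=16] avail[A=30 B=25 C=21 D=42 E=13] open={R11,R12}
Step 23: commit R12 -> on_hand[A=30 B=25 C=21 D=42 E=16] avail[A=30 B=25 C=21 D=42 E=13] open={R11}
Open reservations: ['R11'] -> 1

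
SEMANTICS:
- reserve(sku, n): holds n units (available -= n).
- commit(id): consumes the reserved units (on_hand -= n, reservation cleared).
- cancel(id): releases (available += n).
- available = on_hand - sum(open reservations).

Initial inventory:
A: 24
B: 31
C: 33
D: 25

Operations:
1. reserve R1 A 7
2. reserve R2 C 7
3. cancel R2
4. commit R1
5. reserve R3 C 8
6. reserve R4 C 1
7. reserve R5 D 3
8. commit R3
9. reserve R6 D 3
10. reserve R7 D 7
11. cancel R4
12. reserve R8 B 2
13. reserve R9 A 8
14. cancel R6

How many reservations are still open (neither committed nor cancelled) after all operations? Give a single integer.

Answer: 4

Derivation:
Step 1: reserve R1 A 7 -> on_hand[A=24 B=31 C=33 D=25] avail[A=17 B=31 C=33 D=25] open={R1}
Step 2: reserve R2 C 7 -> on_hand[A=24 B=31 C=33 D=25] avail[A=17 B=31 C=26 D=25] open={R1,R2}
Step 3: cancel R2 -> on_hand[A=24 B=31 C=33 D=25] avail[A=17 B=31 C=33 D=25] open={R1}
Step 4: commit R1 -> on_hand[A=17 B=31 C=33 D=25] avail[A=17 B=31 C=33 D=25] open={}
Step 5: reserve R3 C 8 -> on_hand[A=17 B=31 C=33 D=25] avail[A=17 B=31 C=25 D=25] open={R3}
Step 6: reserve R4 C 1 -> on_hand[A=17 B=31 C=33 D=25] avail[A=17 B=31 C=24 D=25] open={R3,R4}
Step 7: reserve R5 D 3 -> on_hand[A=17 B=31 C=33 D=25] avail[A=17 B=31 C=24 D=22] open={R3,R4,R5}
Step 8: commit R3 -> on_hand[A=17 B=31 C=25 D=25] avail[A=17 B=31 C=24 D=22] open={R4,R5}
Step 9: reserve R6 D 3 -> on_hand[A=17 B=31 C=25 D=25] avail[A=17 B=31 C=24 D=19] open={R4,R5,R6}
Step 10: reserve R7 D 7 -> on_hand[A=17 B=31 C=25 D=25] avail[A=17 B=31 C=24 D=12] open={R4,R5,R6,R7}
Step 11: cancel R4 -> on_hand[A=17 B=31 C=25 D=25] avail[A=17 B=31 C=25 D=12] open={R5,R6,R7}
Step 12: reserve R8 B 2 -> on_hand[A=17 B=31 C=25 D=25] avail[A=17 B=29 C=25 D=12] open={R5,R6,R7,R8}
Step 13: reserve R9 A 8 -> on_hand[A=17 B=31 C=25 D=25] avail[A=9 B=29 C=25 D=12] open={R5,R6,R7,R8,R9}
Step 14: cancel R6 -> on_hand[A=17 B=31 C=25 D=25] avail[A=9 B=29 C=25 D=15] open={R5,R7,R8,R9}
Open reservations: ['R5', 'R7', 'R8', 'R9'] -> 4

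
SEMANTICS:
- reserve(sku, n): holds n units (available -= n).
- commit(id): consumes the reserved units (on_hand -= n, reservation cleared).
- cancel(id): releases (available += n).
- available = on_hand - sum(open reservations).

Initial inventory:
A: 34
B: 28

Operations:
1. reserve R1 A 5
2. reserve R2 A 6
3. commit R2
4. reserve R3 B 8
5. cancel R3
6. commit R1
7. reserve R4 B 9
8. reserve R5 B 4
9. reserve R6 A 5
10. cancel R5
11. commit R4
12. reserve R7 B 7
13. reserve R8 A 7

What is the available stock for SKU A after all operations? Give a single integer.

Step 1: reserve R1 A 5 -> on_hand[A=34 B=28] avail[A=29 B=28] open={R1}
Step 2: reserve R2 A 6 -> on_hand[A=34 B=28] avail[A=23 B=28] open={R1,R2}
Step 3: commit R2 -> on_hand[A=28 B=28] avail[A=23 B=28] open={R1}
Step 4: reserve R3 B 8 -> on_hand[A=28 B=28] avail[A=23 B=20] open={R1,R3}
Step 5: cancel R3 -> on_hand[A=28 B=28] avail[A=23 B=28] open={R1}
Step 6: commit R1 -> on_hand[A=23 B=28] avail[A=23 B=28] open={}
Step 7: reserve R4 B 9 -> on_hand[A=23 B=28] avail[A=23 B=19] open={R4}
Step 8: reserve R5 B 4 -> on_hand[A=23 B=28] avail[A=23 B=15] open={R4,R5}
Step 9: reserve R6 A 5 -> on_hand[A=23 B=28] avail[A=18 B=15] open={R4,R5,R6}
Step 10: cancel R5 -> on_hand[A=23 B=28] avail[A=18 B=19] open={R4,R6}
Step 11: commit R4 -> on_hand[A=23 B=19] avail[A=18 B=19] open={R6}
Step 12: reserve R7 B 7 -> on_hand[A=23 B=19] avail[A=18 B=12] open={R6,R7}
Step 13: reserve R8 A 7 -> on_hand[A=23 B=19] avail[A=11 B=12] open={R6,R7,R8}
Final available[A] = 11

Answer: 11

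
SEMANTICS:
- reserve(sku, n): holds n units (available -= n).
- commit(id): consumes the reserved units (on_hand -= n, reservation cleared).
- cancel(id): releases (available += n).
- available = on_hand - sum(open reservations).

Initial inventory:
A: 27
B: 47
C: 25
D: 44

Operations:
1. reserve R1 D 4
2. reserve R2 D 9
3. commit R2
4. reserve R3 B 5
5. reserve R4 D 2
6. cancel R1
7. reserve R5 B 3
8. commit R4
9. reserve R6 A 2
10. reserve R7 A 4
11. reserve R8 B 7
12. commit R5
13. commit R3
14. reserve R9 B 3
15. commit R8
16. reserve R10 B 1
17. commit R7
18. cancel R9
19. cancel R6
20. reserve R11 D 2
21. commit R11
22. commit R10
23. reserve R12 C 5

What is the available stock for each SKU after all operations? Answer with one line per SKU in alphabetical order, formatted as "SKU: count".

Answer: A: 23
B: 31
C: 20
D: 31

Derivation:
Step 1: reserve R1 D 4 -> on_hand[A=27 B=47 C=25 D=44] avail[A=27 B=47 C=25 D=40] open={R1}
Step 2: reserve R2 D 9 -> on_hand[A=27 B=47 C=25 D=44] avail[A=27 B=47 C=25 D=31] open={R1,R2}
Step 3: commit R2 -> on_hand[A=27 B=47 C=25 D=35] avail[A=27 B=47 C=25 D=31] open={R1}
Step 4: reserve R3 B 5 -> on_hand[A=27 B=47 C=25 D=35] avail[A=27 B=42 C=25 D=31] open={R1,R3}
Step 5: reserve R4 D 2 -> on_hand[A=27 B=47 C=25 D=35] avail[A=27 B=42 C=25 D=29] open={R1,R3,R4}
Step 6: cancel R1 -> on_hand[A=27 B=47 C=25 D=35] avail[A=27 B=42 C=25 D=33] open={R3,R4}
Step 7: reserve R5 B 3 -> on_hand[A=27 B=47 C=25 D=35] avail[A=27 B=39 C=25 D=33] open={R3,R4,R5}
Step 8: commit R4 -> on_hand[A=27 B=47 C=25 D=33] avail[A=27 B=39 C=25 D=33] open={R3,R5}
Step 9: reserve R6 A 2 -> on_hand[A=27 B=47 C=25 D=33] avail[A=25 B=39 C=25 D=33] open={R3,R5,R6}
Step 10: reserve R7 A 4 -> on_hand[A=27 B=47 C=25 D=33] avail[A=21 B=39 C=25 D=33] open={R3,R5,R6,R7}
Step 11: reserve R8 B 7 -> on_hand[A=27 B=47 C=25 D=33] avail[A=21 B=32 C=25 D=33] open={R3,R5,R6,R7,R8}
Step 12: commit R5 -> on_hand[A=27 B=44 C=25 D=33] avail[A=21 B=32 C=25 D=33] open={R3,R6,R7,R8}
Step 13: commit R3 -> on_hand[A=27 B=39 C=25 D=33] avail[A=21 B=32 C=25 D=33] open={R6,R7,R8}
Step 14: reserve R9 B 3 -> on_hand[A=27 B=39 C=25 D=33] avail[A=21 B=29 C=25 D=33] open={R6,R7,R8,R9}
Step 15: commit R8 -> on_hand[A=27 B=32 C=25 D=33] avail[A=21 B=29 C=25 D=33] open={R6,R7,R9}
Step 16: reserve R10 B 1 -> on_hand[A=27 B=32 C=25 D=33] avail[A=21 B=28 C=25 D=33] open={R10,R6,R7,R9}
Step 17: commit R7 -> on_hand[A=23 B=32 C=25 D=33] avail[A=21 B=28 C=25 D=33] open={R10,R6,R9}
Step 18: cancel R9 -> on_hand[A=23 B=32 C=25 D=33] avail[A=21 B=31 C=25 D=33] open={R10,R6}
Step 19: cancel R6 -> on_hand[A=23 B=32 C=25 D=33] avail[A=23 B=31 C=25 D=33] open={R10}
Step 20: reserve R11 D 2 -> on_hand[A=23 B=32 C=25 D=33] avail[A=23 B=31 C=25 D=31] open={R10,R11}
Step 21: commit R11 -> on_hand[A=23 B=32 C=25 D=31] avail[A=23 B=31 C=25 D=31] open={R10}
Step 22: commit R10 -> on_hand[A=23 B=31 C=25 D=31] avail[A=23 B=31 C=25 D=31] open={}
Step 23: reserve R12 C 5 -> on_hand[A=23 B=31 C=25 D=31] avail[A=23 B=31 C=20 D=31] open={R12}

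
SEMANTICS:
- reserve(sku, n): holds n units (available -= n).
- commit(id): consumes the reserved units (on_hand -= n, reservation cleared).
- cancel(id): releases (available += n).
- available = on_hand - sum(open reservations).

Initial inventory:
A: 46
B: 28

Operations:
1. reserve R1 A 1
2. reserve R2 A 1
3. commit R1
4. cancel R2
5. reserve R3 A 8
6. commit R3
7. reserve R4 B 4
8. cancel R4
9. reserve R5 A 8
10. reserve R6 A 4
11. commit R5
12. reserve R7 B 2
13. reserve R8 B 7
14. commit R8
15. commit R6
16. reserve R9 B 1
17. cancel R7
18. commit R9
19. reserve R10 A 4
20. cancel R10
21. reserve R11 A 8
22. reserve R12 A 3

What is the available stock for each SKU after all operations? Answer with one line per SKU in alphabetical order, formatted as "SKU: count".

Answer: A: 14
B: 20

Derivation:
Step 1: reserve R1 A 1 -> on_hand[A=46 B=28] avail[A=45 B=28] open={R1}
Step 2: reserve R2 A 1 -> on_hand[A=46 B=28] avail[A=44 B=28] open={R1,R2}
Step 3: commit R1 -> on_hand[A=45 B=28] avail[A=44 B=28] open={R2}
Step 4: cancel R2 -> on_hand[A=45 B=28] avail[A=45 B=28] open={}
Step 5: reserve R3 A 8 -> on_hand[A=45 B=28] avail[A=37 B=28] open={R3}
Step 6: commit R3 -> on_hand[A=37 B=28] avail[A=37 B=28] open={}
Step 7: reserve R4 B 4 -> on_hand[A=37 B=28] avail[A=37 B=24] open={R4}
Step 8: cancel R4 -> on_hand[A=37 B=28] avail[A=37 B=28] open={}
Step 9: reserve R5 A 8 -> on_hand[A=37 B=28] avail[A=29 B=28] open={R5}
Step 10: reserve R6 A 4 -> on_hand[A=37 B=28] avail[A=25 B=28] open={R5,R6}
Step 11: commit R5 -> on_hand[A=29 B=28] avail[A=25 B=28] open={R6}
Step 12: reserve R7 B 2 -> on_hand[A=29 B=28] avail[A=25 B=26] open={R6,R7}
Step 13: reserve R8 B 7 -> on_hand[A=29 B=28] avail[A=25 B=19] open={R6,R7,R8}
Step 14: commit R8 -> on_hand[A=29 B=21] avail[A=25 B=19] open={R6,R7}
Step 15: commit R6 -> on_hand[A=25 B=21] avail[A=25 B=19] open={R7}
Step 16: reserve R9 B 1 -> on_hand[A=25 B=21] avail[A=25 B=18] open={R7,R9}
Step 17: cancel R7 -> on_hand[A=25 B=21] avail[A=25 B=20] open={R9}
Step 18: commit R9 -> on_hand[A=25 B=20] avail[A=25 B=20] open={}
Step 19: reserve R10 A 4 -> on_hand[A=25 B=20] avail[A=21 B=20] open={R10}
Step 20: cancel R10 -> on_hand[A=25 B=20] avail[A=25 B=20] open={}
Step 21: reserve R11 A 8 -> on_hand[A=25 B=20] avail[A=17 B=20] open={R11}
Step 22: reserve R12 A 3 -> on_hand[A=25 B=20] avail[A=14 B=20] open={R11,R12}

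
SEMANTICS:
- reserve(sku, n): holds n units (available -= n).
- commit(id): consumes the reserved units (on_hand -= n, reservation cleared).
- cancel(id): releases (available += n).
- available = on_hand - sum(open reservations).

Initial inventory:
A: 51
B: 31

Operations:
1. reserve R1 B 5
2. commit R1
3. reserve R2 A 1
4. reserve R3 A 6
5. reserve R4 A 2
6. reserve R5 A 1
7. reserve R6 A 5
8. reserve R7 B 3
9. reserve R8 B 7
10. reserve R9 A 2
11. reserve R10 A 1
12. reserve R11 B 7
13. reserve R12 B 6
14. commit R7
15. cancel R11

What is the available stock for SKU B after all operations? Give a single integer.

Step 1: reserve R1 B 5 -> on_hand[A=51 B=31] avail[A=51 B=26] open={R1}
Step 2: commit R1 -> on_hand[A=51 B=26] avail[A=51 B=26] open={}
Step 3: reserve R2 A 1 -> on_hand[A=51 B=26] avail[A=50 B=26] open={R2}
Step 4: reserve R3 A 6 -> on_hand[A=51 B=26] avail[A=44 B=26] open={R2,R3}
Step 5: reserve R4 A 2 -> on_hand[A=51 B=26] avail[A=42 B=26] open={R2,R3,R4}
Step 6: reserve R5 A 1 -> on_hand[A=51 B=26] avail[A=41 B=26] open={R2,R3,R4,R5}
Step 7: reserve R6 A 5 -> on_hand[A=51 B=26] avail[A=36 B=26] open={R2,R3,R4,R5,R6}
Step 8: reserve R7 B 3 -> on_hand[A=51 B=26] avail[A=36 B=23] open={R2,R3,R4,R5,R6,R7}
Step 9: reserve R8 B 7 -> on_hand[A=51 B=26] avail[A=36 B=16] open={R2,R3,R4,R5,R6,R7,R8}
Step 10: reserve R9 A 2 -> on_hand[A=51 B=26] avail[A=34 B=16] open={R2,R3,R4,R5,R6,R7,R8,R9}
Step 11: reserve R10 A 1 -> on_hand[A=51 B=26] avail[A=33 B=16] open={R10,R2,R3,R4,R5,R6,R7,R8,R9}
Step 12: reserve R11 B 7 -> on_hand[A=51 B=26] avail[A=33 B=9] open={R10,R11,R2,R3,R4,R5,R6,R7,R8,R9}
Step 13: reserve R12 B 6 -> on_hand[A=51 B=26] avail[A=33 B=3] open={R10,R11,R12,R2,R3,R4,R5,R6,R7,R8,R9}
Step 14: commit R7 -> on_hand[A=51 B=23] avail[A=33 B=3] open={R10,R11,R12,R2,R3,R4,R5,R6,R8,R9}
Step 15: cancel R11 -> on_hand[A=51 B=23] avail[A=33 B=10] open={R10,R12,R2,R3,R4,R5,R6,R8,R9}
Final available[B] = 10

Answer: 10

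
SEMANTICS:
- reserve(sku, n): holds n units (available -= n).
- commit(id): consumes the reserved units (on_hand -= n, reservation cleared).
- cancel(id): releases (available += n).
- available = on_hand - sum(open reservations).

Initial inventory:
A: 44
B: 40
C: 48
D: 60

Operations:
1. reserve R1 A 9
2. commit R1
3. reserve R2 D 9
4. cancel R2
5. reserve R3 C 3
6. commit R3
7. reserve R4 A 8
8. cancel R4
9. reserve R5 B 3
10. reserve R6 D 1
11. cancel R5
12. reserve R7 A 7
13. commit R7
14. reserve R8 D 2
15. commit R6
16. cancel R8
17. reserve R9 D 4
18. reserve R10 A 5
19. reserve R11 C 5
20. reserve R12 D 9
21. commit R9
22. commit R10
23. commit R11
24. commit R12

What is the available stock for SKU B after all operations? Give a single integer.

Answer: 40

Derivation:
Step 1: reserve R1 A 9 -> on_hand[A=44 B=40 C=48 D=60] avail[A=35 B=40 C=48 D=60] open={R1}
Step 2: commit R1 -> on_hand[A=35 B=40 C=48 D=60] avail[A=35 B=40 C=48 D=60] open={}
Step 3: reserve R2 D 9 -> on_hand[A=35 B=40 C=48 D=60] avail[A=35 B=40 C=48 D=51] open={R2}
Step 4: cancel R2 -> on_hand[A=35 B=40 C=48 D=60] avail[A=35 B=40 C=48 D=60] open={}
Step 5: reserve R3 C 3 -> on_hand[A=35 B=40 C=48 D=60] avail[A=35 B=40 C=45 D=60] open={R3}
Step 6: commit R3 -> on_hand[A=35 B=40 C=45 D=60] avail[A=35 B=40 C=45 D=60] open={}
Step 7: reserve R4 A 8 -> on_hand[A=35 B=40 C=45 D=60] avail[A=27 B=40 C=45 D=60] open={R4}
Step 8: cancel R4 -> on_hand[A=35 B=40 C=45 D=60] avail[A=35 B=40 C=45 D=60] open={}
Step 9: reserve R5 B 3 -> on_hand[A=35 B=40 C=45 D=60] avail[A=35 B=37 C=45 D=60] open={R5}
Step 10: reserve R6 D 1 -> on_hand[A=35 B=40 C=45 D=60] avail[A=35 B=37 C=45 D=59] open={R5,R6}
Step 11: cancel R5 -> on_hand[A=35 B=40 C=45 D=60] avail[A=35 B=40 C=45 D=59] open={R6}
Step 12: reserve R7 A 7 -> on_hand[A=35 B=40 C=45 D=60] avail[A=28 B=40 C=45 D=59] open={R6,R7}
Step 13: commit R7 -> on_hand[A=28 B=40 C=45 D=60] avail[A=28 B=40 C=45 D=59] open={R6}
Step 14: reserve R8 D 2 -> on_hand[A=28 B=40 C=45 D=60] avail[A=28 B=40 C=45 D=57] open={R6,R8}
Step 15: commit R6 -> on_hand[A=28 B=40 C=45 D=59] avail[A=28 B=40 C=45 D=57] open={R8}
Step 16: cancel R8 -> on_hand[A=28 B=40 C=45 D=59] avail[A=28 B=40 C=45 D=59] open={}
Step 17: reserve R9 D 4 -> on_hand[A=28 B=40 C=45 D=59] avail[A=28 B=40 C=45 D=55] open={R9}
Step 18: reserve R10 A 5 -> on_hand[A=28 B=40 C=45 D=59] avail[A=23 B=40 C=45 D=55] open={R10,R9}
Step 19: reserve R11 C 5 -> on_hand[A=28 B=40 C=45 D=59] avail[A=23 B=40 C=40 D=55] open={R10,R11,R9}
Step 20: reserve R12 D 9 -> on_hand[A=28 B=40 C=45 D=59] avail[A=23 B=40 C=40 D=46] open={R10,R11,R12,R9}
Step 21: commit R9 -> on_hand[A=28 B=40 C=45 D=55] avail[A=23 B=40 C=40 D=46] open={R10,R11,R12}
Step 22: commit R10 -> on_hand[A=23 B=40 C=45 D=55] avail[A=23 B=40 C=40 D=46] open={R11,R12}
Step 23: commit R11 -> on_hand[A=23 B=40 C=40 D=55] avail[A=23 B=40 C=40 D=46] open={R12}
Step 24: commit R12 -> on_hand[A=23 B=40 C=40 D=46] avail[A=23 B=40 C=40 D=46] open={}
Final available[B] = 40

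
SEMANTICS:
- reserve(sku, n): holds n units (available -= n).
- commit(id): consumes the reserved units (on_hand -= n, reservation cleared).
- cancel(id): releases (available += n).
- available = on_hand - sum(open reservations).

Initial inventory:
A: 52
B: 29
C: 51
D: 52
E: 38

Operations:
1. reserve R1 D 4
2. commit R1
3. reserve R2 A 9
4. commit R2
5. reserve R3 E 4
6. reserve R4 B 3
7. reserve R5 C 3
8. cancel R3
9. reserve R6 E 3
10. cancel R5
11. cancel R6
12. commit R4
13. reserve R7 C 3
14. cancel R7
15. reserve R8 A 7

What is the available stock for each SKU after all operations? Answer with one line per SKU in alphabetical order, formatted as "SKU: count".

Answer: A: 36
B: 26
C: 51
D: 48
E: 38

Derivation:
Step 1: reserve R1 D 4 -> on_hand[A=52 B=29 C=51 D=52 E=38] avail[A=52 B=29 C=51 D=48 E=38] open={R1}
Step 2: commit R1 -> on_hand[A=52 B=29 C=51 D=48 E=38] avail[A=52 B=29 C=51 D=48 E=38] open={}
Step 3: reserve R2 A 9 -> on_hand[A=52 B=29 C=51 D=48 E=38] avail[A=43 B=29 C=51 D=48 E=38] open={R2}
Step 4: commit R2 -> on_hand[A=43 B=29 C=51 D=48 E=38] avail[A=43 B=29 C=51 D=48 E=38] open={}
Step 5: reserve R3 E 4 -> on_hand[A=43 B=29 C=51 D=48 E=38] avail[A=43 B=29 C=51 D=48 E=34] open={R3}
Step 6: reserve R4 B 3 -> on_hand[A=43 B=29 C=51 D=48 E=38] avail[A=43 B=26 C=51 D=48 E=34] open={R3,R4}
Step 7: reserve R5 C 3 -> on_hand[A=43 B=29 C=51 D=48 E=38] avail[A=43 B=26 C=48 D=48 E=34] open={R3,R4,R5}
Step 8: cancel R3 -> on_hand[A=43 B=29 C=51 D=48 E=38] avail[A=43 B=26 C=48 D=48 E=38] open={R4,R5}
Step 9: reserve R6 E 3 -> on_hand[A=43 B=29 C=51 D=48 E=38] avail[A=43 B=26 C=48 D=48 E=35] open={R4,R5,R6}
Step 10: cancel R5 -> on_hand[A=43 B=29 C=51 D=48 E=38] avail[A=43 B=26 C=51 D=48 E=35] open={R4,R6}
Step 11: cancel R6 -> on_hand[A=43 B=29 C=51 D=48 E=38] avail[A=43 B=26 C=51 D=48 E=38] open={R4}
Step 12: commit R4 -> on_hand[A=43 B=26 C=51 D=48 E=38] avail[A=43 B=26 C=51 D=48 E=38] open={}
Step 13: reserve R7 C 3 -> on_hand[A=43 B=26 C=51 D=48 E=38] avail[A=43 B=26 C=48 D=48 E=38] open={R7}
Step 14: cancel R7 -> on_hand[A=43 B=26 C=51 D=48 E=38] avail[A=43 B=26 C=51 D=48 E=38] open={}
Step 15: reserve R8 A 7 -> on_hand[A=43 B=26 C=51 D=48 E=38] avail[A=36 B=26 C=51 D=48 E=38] open={R8}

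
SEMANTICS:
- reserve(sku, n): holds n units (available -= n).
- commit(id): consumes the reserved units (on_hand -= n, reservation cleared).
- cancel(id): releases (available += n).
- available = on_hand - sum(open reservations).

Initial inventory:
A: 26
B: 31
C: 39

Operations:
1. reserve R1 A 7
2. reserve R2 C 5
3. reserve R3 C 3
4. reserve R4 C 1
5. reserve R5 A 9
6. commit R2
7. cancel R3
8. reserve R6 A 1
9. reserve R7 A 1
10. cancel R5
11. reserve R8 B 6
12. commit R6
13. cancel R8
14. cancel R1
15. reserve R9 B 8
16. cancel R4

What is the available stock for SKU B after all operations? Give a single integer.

Step 1: reserve R1 A 7 -> on_hand[A=26 B=31 C=39] avail[A=19 B=31 C=39] open={R1}
Step 2: reserve R2 C 5 -> on_hand[A=26 B=31 C=39] avail[A=19 B=31 C=34] open={R1,R2}
Step 3: reserve R3 C 3 -> on_hand[A=26 B=31 C=39] avail[A=19 B=31 C=31] open={R1,R2,R3}
Step 4: reserve R4 C 1 -> on_hand[A=26 B=31 C=39] avail[A=19 B=31 C=30] open={R1,R2,R3,R4}
Step 5: reserve R5 A 9 -> on_hand[A=26 B=31 C=39] avail[A=10 B=31 C=30] open={R1,R2,R3,R4,R5}
Step 6: commit R2 -> on_hand[A=26 B=31 C=34] avail[A=10 B=31 C=30] open={R1,R3,R4,R5}
Step 7: cancel R3 -> on_hand[A=26 B=31 C=34] avail[A=10 B=31 C=33] open={R1,R4,R5}
Step 8: reserve R6 A 1 -> on_hand[A=26 B=31 C=34] avail[A=9 B=31 C=33] open={R1,R4,R5,R6}
Step 9: reserve R7 A 1 -> on_hand[A=26 B=31 C=34] avail[A=8 B=31 C=33] open={R1,R4,R5,R6,R7}
Step 10: cancel R5 -> on_hand[A=26 B=31 C=34] avail[A=17 B=31 C=33] open={R1,R4,R6,R7}
Step 11: reserve R8 B 6 -> on_hand[A=26 B=31 C=34] avail[A=17 B=25 C=33] open={R1,R4,R6,R7,R8}
Step 12: commit R6 -> on_hand[A=25 B=31 C=34] avail[A=17 B=25 C=33] open={R1,R4,R7,R8}
Step 13: cancel R8 -> on_hand[A=25 B=31 C=34] avail[A=17 B=31 C=33] open={R1,R4,R7}
Step 14: cancel R1 -> on_hand[A=25 B=31 C=34] avail[A=24 B=31 C=33] open={R4,R7}
Step 15: reserve R9 B 8 -> on_hand[A=25 B=31 C=34] avail[A=24 B=23 C=33] open={R4,R7,R9}
Step 16: cancel R4 -> on_hand[A=25 B=31 C=34] avail[A=24 B=23 C=34] open={R7,R9}
Final available[B] = 23

Answer: 23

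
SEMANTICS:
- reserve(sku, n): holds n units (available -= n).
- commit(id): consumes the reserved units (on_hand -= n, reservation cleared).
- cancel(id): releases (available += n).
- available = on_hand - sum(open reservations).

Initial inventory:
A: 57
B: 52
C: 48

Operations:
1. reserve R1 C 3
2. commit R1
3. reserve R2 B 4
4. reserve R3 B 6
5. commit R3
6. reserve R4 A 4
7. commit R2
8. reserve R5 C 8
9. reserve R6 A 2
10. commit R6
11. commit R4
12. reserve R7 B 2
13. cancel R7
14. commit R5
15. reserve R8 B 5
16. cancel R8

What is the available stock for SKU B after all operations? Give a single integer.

Answer: 42

Derivation:
Step 1: reserve R1 C 3 -> on_hand[A=57 B=52 C=48] avail[A=57 B=52 C=45] open={R1}
Step 2: commit R1 -> on_hand[A=57 B=52 C=45] avail[A=57 B=52 C=45] open={}
Step 3: reserve R2 B 4 -> on_hand[A=57 B=52 C=45] avail[A=57 B=48 C=45] open={R2}
Step 4: reserve R3 B 6 -> on_hand[A=57 B=52 C=45] avail[A=57 B=42 C=45] open={R2,R3}
Step 5: commit R3 -> on_hand[A=57 B=46 C=45] avail[A=57 B=42 C=45] open={R2}
Step 6: reserve R4 A 4 -> on_hand[A=57 B=46 C=45] avail[A=53 B=42 C=45] open={R2,R4}
Step 7: commit R2 -> on_hand[A=57 B=42 C=45] avail[A=53 B=42 C=45] open={R4}
Step 8: reserve R5 C 8 -> on_hand[A=57 B=42 C=45] avail[A=53 B=42 C=37] open={R4,R5}
Step 9: reserve R6 A 2 -> on_hand[A=57 B=42 C=45] avail[A=51 B=42 C=37] open={R4,R5,R6}
Step 10: commit R6 -> on_hand[A=55 B=42 C=45] avail[A=51 B=42 C=37] open={R4,R5}
Step 11: commit R4 -> on_hand[A=51 B=42 C=45] avail[A=51 B=42 C=37] open={R5}
Step 12: reserve R7 B 2 -> on_hand[A=51 B=42 C=45] avail[A=51 B=40 C=37] open={R5,R7}
Step 13: cancel R7 -> on_hand[A=51 B=42 C=45] avail[A=51 B=42 C=37] open={R5}
Step 14: commit R5 -> on_hand[A=51 B=42 C=37] avail[A=51 B=42 C=37] open={}
Step 15: reserve R8 B 5 -> on_hand[A=51 B=42 C=37] avail[A=51 B=37 C=37] open={R8}
Step 16: cancel R8 -> on_hand[A=51 B=42 C=37] avail[A=51 B=42 C=37] open={}
Final available[B] = 42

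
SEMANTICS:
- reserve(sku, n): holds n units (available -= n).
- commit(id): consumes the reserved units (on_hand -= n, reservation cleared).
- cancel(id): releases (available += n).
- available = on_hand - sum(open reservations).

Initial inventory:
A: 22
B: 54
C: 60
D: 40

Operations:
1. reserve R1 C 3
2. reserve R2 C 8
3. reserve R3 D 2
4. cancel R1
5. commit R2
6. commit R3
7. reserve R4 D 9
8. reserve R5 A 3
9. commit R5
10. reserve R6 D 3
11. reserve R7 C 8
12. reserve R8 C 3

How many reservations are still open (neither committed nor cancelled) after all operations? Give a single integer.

Answer: 4

Derivation:
Step 1: reserve R1 C 3 -> on_hand[A=22 B=54 C=60 D=40] avail[A=22 B=54 C=57 D=40] open={R1}
Step 2: reserve R2 C 8 -> on_hand[A=22 B=54 C=60 D=40] avail[A=22 B=54 C=49 D=40] open={R1,R2}
Step 3: reserve R3 D 2 -> on_hand[A=22 B=54 C=60 D=40] avail[A=22 B=54 C=49 D=38] open={R1,R2,R3}
Step 4: cancel R1 -> on_hand[A=22 B=54 C=60 D=40] avail[A=22 B=54 C=52 D=38] open={R2,R3}
Step 5: commit R2 -> on_hand[A=22 B=54 C=52 D=40] avail[A=22 B=54 C=52 D=38] open={R3}
Step 6: commit R3 -> on_hand[A=22 B=54 C=52 D=38] avail[A=22 B=54 C=52 D=38] open={}
Step 7: reserve R4 D 9 -> on_hand[A=22 B=54 C=52 D=38] avail[A=22 B=54 C=52 D=29] open={R4}
Step 8: reserve R5 A 3 -> on_hand[A=22 B=54 C=52 D=38] avail[A=19 B=54 C=52 D=29] open={R4,R5}
Step 9: commit R5 -> on_hand[A=19 B=54 C=52 D=38] avail[A=19 B=54 C=52 D=29] open={R4}
Step 10: reserve R6 D 3 -> on_hand[A=19 B=54 C=52 D=38] avail[A=19 B=54 C=52 D=26] open={R4,R6}
Step 11: reserve R7 C 8 -> on_hand[A=19 B=54 C=52 D=38] avail[A=19 B=54 C=44 D=26] open={R4,R6,R7}
Step 12: reserve R8 C 3 -> on_hand[A=19 B=54 C=52 D=38] avail[A=19 B=54 C=41 D=26] open={R4,R6,R7,R8}
Open reservations: ['R4', 'R6', 'R7', 'R8'] -> 4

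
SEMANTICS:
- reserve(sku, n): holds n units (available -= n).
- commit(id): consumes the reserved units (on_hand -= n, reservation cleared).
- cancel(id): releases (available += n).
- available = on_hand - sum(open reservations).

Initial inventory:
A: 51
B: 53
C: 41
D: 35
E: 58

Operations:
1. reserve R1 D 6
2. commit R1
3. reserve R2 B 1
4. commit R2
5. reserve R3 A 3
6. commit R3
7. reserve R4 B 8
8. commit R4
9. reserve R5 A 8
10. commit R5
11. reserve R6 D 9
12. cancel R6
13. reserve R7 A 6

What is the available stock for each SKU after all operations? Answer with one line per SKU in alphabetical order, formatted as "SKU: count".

Step 1: reserve R1 D 6 -> on_hand[A=51 B=53 C=41 D=35 E=58] avail[A=51 B=53 C=41 D=29 E=58] open={R1}
Step 2: commit R1 -> on_hand[A=51 B=53 C=41 D=29 E=58] avail[A=51 B=53 C=41 D=29 E=58] open={}
Step 3: reserve R2 B 1 -> on_hand[A=51 B=53 C=41 D=29 E=58] avail[A=51 B=52 C=41 D=29 E=58] open={R2}
Step 4: commit R2 -> on_hand[A=51 B=52 C=41 D=29 E=58] avail[A=51 B=52 C=41 D=29 E=58] open={}
Step 5: reserve R3 A 3 -> on_hand[A=51 B=52 C=41 D=29 E=58] avail[A=48 B=52 C=41 D=29 E=58] open={R3}
Step 6: commit R3 -> on_hand[A=48 B=52 C=41 D=29 E=58] avail[A=48 B=52 C=41 D=29 E=58] open={}
Step 7: reserve R4 B 8 -> on_hand[A=48 B=52 C=41 D=29 E=58] avail[A=48 B=44 C=41 D=29 E=58] open={R4}
Step 8: commit R4 -> on_hand[A=48 B=44 C=41 D=29 E=58] avail[A=48 B=44 C=41 D=29 E=58] open={}
Step 9: reserve R5 A 8 -> on_hand[A=48 B=44 C=41 D=29 E=58] avail[A=40 B=44 C=41 D=29 E=58] open={R5}
Step 10: commit R5 -> on_hand[A=40 B=44 C=41 D=29 E=58] avail[A=40 B=44 C=41 D=29 E=58] open={}
Step 11: reserve R6 D 9 -> on_hand[A=40 B=44 C=41 D=29 E=58] avail[A=40 B=44 C=41 D=20 E=58] open={R6}
Step 12: cancel R6 -> on_hand[A=40 B=44 C=41 D=29 E=58] avail[A=40 B=44 C=41 D=29 E=58] open={}
Step 13: reserve R7 A 6 -> on_hand[A=40 B=44 C=41 D=29 E=58] avail[A=34 B=44 C=41 D=29 E=58] open={R7}

Answer: A: 34
B: 44
C: 41
D: 29
E: 58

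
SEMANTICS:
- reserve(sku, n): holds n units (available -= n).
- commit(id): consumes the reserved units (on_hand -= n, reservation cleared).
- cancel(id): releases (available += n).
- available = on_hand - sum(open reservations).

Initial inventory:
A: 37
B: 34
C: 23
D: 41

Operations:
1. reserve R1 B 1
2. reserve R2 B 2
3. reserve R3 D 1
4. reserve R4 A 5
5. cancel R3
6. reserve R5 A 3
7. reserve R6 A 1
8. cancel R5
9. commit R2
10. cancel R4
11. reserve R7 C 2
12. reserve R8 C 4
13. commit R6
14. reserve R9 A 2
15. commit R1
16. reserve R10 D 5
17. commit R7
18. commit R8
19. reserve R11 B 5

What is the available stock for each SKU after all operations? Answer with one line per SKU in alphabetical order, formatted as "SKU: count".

Step 1: reserve R1 B 1 -> on_hand[A=37 B=34 C=23 D=41] avail[A=37 B=33 C=23 D=41] open={R1}
Step 2: reserve R2 B 2 -> on_hand[A=37 B=34 C=23 D=41] avail[A=37 B=31 C=23 D=41] open={R1,R2}
Step 3: reserve R3 D 1 -> on_hand[A=37 B=34 C=23 D=41] avail[A=37 B=31 C=23 D=40] open={R1,R2,R3}
Step 4: reserve R4 A 5 -> on_hand[A=37 B=34 C=23 D=41] avail[A=32 B=31 C=23 D=40] open={R1,R2,R3,R4}
Step 5: cancel R3 -> on_hand[A=37 B=34 C=23 D=41] avail[A=32 B=31 C=23 D=41] open={R1,R2,R4}
Step 6: reserve R5 A 3 -> on_hand[A=37 B=34 C=23 D=41] avail[A=29 B=31 C=23 D=41] open={R1,R2,R4,R5}
Step 7: reserve R6 A 1 -> on_hand[A=37 B=34 C=23 D=41] avail[A=28 B=31 C=23 D=41] open={R1,R2,R4,R5,R6}
Step 8: cancel R5 -> on_hand[A=37 B=34 C=23 D=41] avail[A=31 B=31 C=23 D=41] open={R1,R2,R4,R6}
Step 9: commit R2 -> on_hand[A=37 B=32 C=23 D=41] avail[A=31 B=31 C=23 D=41] open={R1,R4,R6}
Step 10: cancel R4 -> on_hand[A=37 B=32 C=23 D=41] avail[A=36 B=31 C=23 D=41] open={R1,R6}
Step 11: reserve R7 C 2 -> on_hand[A=37 B=32 C=23 D=41] avail[A=36 B=31 C=21 D=41] open={R1,R6,R7}
Step 12: reserve R8 C 4 -> on_hand[A=37 B=32 C=23 D=41] avail[A=36 B=31 C=17 D=41] open={R1,R6,R7,R8}
Step 13: commit R6 -> on_hand[A=36 B=32 C=23 D=41] avail[A=36 B=31 C=17 D=41] open={R1,R7,R8}
Step 14: reserve R9 A 2 -> on_hand[A=36 B=32 C=23 D=41] avail[A=34 B=31 C=17 D=41] open={R1,R7,R8,R9}
Step 15: commit R1 -> on_hand[A=36 B=31 C=23 D=41] avail[A=34 B=31 C=17 D=41] open={R7,R8,R9}
Step 16: reserve R10 D 5 -> on_hand[A=36 B=31 C=23 D=41] avail[A=34 B=31 C=17 D=36] open={R10,R7,R8,R9}
Step 17: commit R7 -> on_hand[A=36 B=31 C=21 D=41] avail[A=34 B=31 C=17 D=36] open={R10,R8,R9}
Step 18: commit R8 -> on_hand[A=36 B=31 C=17 D=41] avail[A=34 B=31 C=17 D=36] open={R10,R9}
Step 19: reserve R11 B 5 -> on_hand[A=36 B=31 C=17 D=41] avail[A=34 B=26 C=17 D=36] open={R10,R11,R9}

Answer: A: 34
B: 26
C: 17
D: 36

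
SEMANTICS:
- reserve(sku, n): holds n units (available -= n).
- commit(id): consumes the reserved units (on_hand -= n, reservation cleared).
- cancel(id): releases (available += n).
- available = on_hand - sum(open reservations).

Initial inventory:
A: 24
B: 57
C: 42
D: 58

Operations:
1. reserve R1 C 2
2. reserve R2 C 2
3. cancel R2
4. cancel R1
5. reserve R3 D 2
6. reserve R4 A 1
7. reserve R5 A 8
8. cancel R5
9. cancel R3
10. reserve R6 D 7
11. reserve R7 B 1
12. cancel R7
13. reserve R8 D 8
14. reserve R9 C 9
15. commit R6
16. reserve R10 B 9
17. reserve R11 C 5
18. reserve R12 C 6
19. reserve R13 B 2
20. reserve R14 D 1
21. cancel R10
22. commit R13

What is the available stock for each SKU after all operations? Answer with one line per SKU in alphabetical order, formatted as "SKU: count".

Step 1: reserve R1 C 2 -> on_hand[A=24 B=57 C=42 D=58] avail[A=24 B=57 C=40 D=58] open={R1}
Step 2: reserve R2 C 2 -> on_hand[A=24 B=57 C=42 D=58] avail[A=24 B=57 C=38 D=58] open={R1,R2}
Step 3: cancel R2 -> on_hand[A=24 B=57 C=42 D=58] avail[A=24 B=57 C=40 D=58] open={R1}
Step 4: cancel R1 -> on_hand[A=24 B=57 C=42 D=58] avail[A=24 B=57 C=42 D=58] open={}
Step 5: reserve R3 D 2 -> on_hand[A=24 B=57 C=42 D=58] avail[A=24 B=57 C=42 D=56] open={R3}
Step 6: reserve R4 A 1 -> on_hand[A=24 B=57 C=42 D=58] avail[A=23 B=57 C=42 D=56] open={R3,R4}
Step 7: reserve R5 A 8 -> on_hand[A=24 B=57 C=42 D=58] avail[A=15 B=57 C=42 D=56] open={R3,R4,R5}
Step 8: cancel R5 -> on_hand[A=24 B=57 C=42 D=58] avail[A=23 B=57 C=42 D=56] open={R3,R4}
Step 9: cancel R3 -> on_hand[A=24 B=57 C=42 D=58] avail[A=23 B=57 C=42 D=58] open={R4}
Step 10: reserve R6 D 7 -> on_hand[A=24 B=57 C=42 D=58] avail[A=23 B=57 C=42 D=51] open={R4,R6}
Step 11: reserve R7 B 1 -> on_hand[A=24 B=57 C=42 D=58] avail[A=23 B=56 C=42 D=51] open={R4,R6,R7}
Step 12: cancel R7 -> on_hand[A=24 B=57 C=42 D=58] avail[A=23 B=57 C=42 D=51] open={R4,R6}
Step 13: reserve R8 D 8 -> on_hand[A=24 B=57 C=42 D=58] avail[A=23 B=57 C=42 D=43] open={R4,R6,R8}
Step 14: reserve R9 C 9 -> on_hand[A=24 B=57 C=42 D=58] avail[A=23 B=57 C=33 D=43] open={R4,R6,R8,R9}
Step 15: commit R6 -> on_hand[A=24 B=57 C=42 D=51] avail[A=23 B=57 C=33 D=43] open={R4,R8,R9}
Step 16: reserve R10 B 9 -> on_hand[A=24 B=57 C=42 D=51] avail[A=23 B=48 C=33 D=43] open={R10,R4,R8,R9}
Step 17: reserve R11 C 5 -> on_hand[A=24 B=57 C=42 D=51] avail[A=23 B=48 C=28 D=43] open={R10,R11,R4,R8,R9}
Step 18: reserve R12 C 6 -> on_hand[A=24 B=57 C=42 D=51] avail[A=23 B=48 C=22 D=43] open={R10,R11,R12,R4,R8,R9}
Step 19: reserve R13 B 2 -> on_hand[A=24 B=57 C=42 D=51] avail[A=23 B=46 C=22 D=43] open={R10,R11,R12,R13,R4,R8,R9}
Step 20: reserve R14 D 1 -> on_hand[A=24 B=57 C=42 D=51] avail[A=23 B=46 C=22 D=42] open={R10,R11,R12,R13,R14,R4,R8,R9}
Step 21: cancel R10 -> on_hand[A=24 B=57 C=42 D=51] avail[A=23 B=55 C=22 D=42] open={R11,R12,R13,R14,R4,R8,R9}
Step 22: commit R13 -> on_hand[A=24 B=55 C=42 D=51] avail[A=23 B=55 C=22 D=42] open={R11,R12,R14,R4,R8,R9}

Answer: A: 23
B: 55
C: 22
D: 42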